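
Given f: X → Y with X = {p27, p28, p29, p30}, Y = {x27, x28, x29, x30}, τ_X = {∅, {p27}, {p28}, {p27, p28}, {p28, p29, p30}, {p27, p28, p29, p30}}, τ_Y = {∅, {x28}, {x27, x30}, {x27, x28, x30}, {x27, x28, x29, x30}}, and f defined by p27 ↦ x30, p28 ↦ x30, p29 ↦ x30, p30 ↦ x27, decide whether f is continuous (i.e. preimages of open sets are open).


f IS continuous.

Compute f^{-1}(U) for each U ∈ τ_Y:
  U = ∅: f^{-1}(U) = ∅ ∈ τ_X ✓.
  U = {x28}: f^{-1}(U) = ∅ ∈ τ_X ✓.
  U = {x27, x30}: f^{-1}(U) = {p27, p28, p29, p30} ∈ τ_X ✓.
  U = {x27, x28, x30}: f^{-1}(U) = {p27, p28, p29, p30} ∈ τ_X ✓.
  U = {x27, x28, x29, x30}: f^{-1}(U) = {p27, p28, p29, p30} ∈ τ_X ✓.
Every preimage lies in τ_X, so f IS continuous.


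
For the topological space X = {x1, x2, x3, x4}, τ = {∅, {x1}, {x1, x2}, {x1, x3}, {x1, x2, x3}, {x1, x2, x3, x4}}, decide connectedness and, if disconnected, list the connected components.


(X, τ) is connected.

Find clopen sets (U ∈ τ with X ∖ U ∈ τ):
  U = ∅, X ∖ U = {x1, x2, x3, x4} — both open, so U is clopen.
  U = {x1, x2, x3, x4}, X ∖ U = ∅ — both open, so U is clopen.
Only trivial clopens (∅ and X) exist, so (X, τ) is connected.
Compute connected components by grouping points that agree on all clopens:
  component: {x1, x2, x3, x4}


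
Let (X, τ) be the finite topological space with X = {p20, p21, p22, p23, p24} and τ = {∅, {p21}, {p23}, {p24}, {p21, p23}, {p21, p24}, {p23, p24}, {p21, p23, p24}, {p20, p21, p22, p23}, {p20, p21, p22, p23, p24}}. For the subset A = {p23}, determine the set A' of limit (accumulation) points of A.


A' = {p20, p22}

For each x ∈ X, list the open sets U ∈ τ with x ∈ U, then check whether U ∩ (A ∖ {x}) ≠ ∅ for every such U.
  x = p20: opens ∋ x are {p20, p21, p22, p23}, {p20, p21, p22, p23, p24}; each meets A ∖ {p20}, so x IS a limit point.
  x = p21: open {p21} ∋ x has {p21} ∩ (A ∖ {p21}) = ∅, so x is NOT a limit point.
  x = p22: opens ∋ x are {p20, p21, p22, p23}, {p20, p21, p22, p23, p24}; each meets A ∖ {p22}, so x IS a limit point.
  x = p23: open {p23} ∋ x has {p23} ∩ (A ∖ {p23}) = ∅, so x is NOT a limit point.
  x = p24: open {p24} ∋ x has {p24} ∩ (A ∖ {p24}) = ∅, so x is NOT a limit point.
Collecting: A' = {p20, p22}.


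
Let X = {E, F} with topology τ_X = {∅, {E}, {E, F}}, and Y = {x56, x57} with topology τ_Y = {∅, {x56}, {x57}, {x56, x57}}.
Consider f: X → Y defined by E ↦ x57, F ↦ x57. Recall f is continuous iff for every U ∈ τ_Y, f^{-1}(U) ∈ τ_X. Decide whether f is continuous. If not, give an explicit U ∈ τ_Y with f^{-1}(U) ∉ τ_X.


f IS continuous.

Compute f^{-1}(U) for each U ∈ τ_Y:
  U = ∅: f^{-1}(U) = ∅ ∈ τ_X ✓.
  U = {x56}: f^{-1}(U) = ∅ ∈ τ_X ✓.
  U = {x57}: f^{-1}(U) = {E, F} ∈ τ_X ✓.
  U = {x56, x57}: f^{-1}(U) = {E, F} ∈ τ_X ✓.
Every preimage lies in τ_X, so f IS continuous.


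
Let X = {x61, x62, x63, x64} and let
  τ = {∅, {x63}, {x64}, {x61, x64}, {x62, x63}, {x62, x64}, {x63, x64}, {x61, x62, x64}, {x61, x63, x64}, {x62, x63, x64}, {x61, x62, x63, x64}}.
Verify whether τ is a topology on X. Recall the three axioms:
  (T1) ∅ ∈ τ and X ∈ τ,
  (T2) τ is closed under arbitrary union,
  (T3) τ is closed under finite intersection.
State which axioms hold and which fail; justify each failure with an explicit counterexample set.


τ is NOT a topology on X.

Axiom (T1): ∅ ∈ τ? Yes; X ∈ τ? Yes.
Axiom (T2/T3): check pairwise unions and intersections of members of τ.
Counterexample for (T3): {x62, x63} ∩ {x62, x64} = {x62} ∉ τ. Therefore τ is NOT a topology.


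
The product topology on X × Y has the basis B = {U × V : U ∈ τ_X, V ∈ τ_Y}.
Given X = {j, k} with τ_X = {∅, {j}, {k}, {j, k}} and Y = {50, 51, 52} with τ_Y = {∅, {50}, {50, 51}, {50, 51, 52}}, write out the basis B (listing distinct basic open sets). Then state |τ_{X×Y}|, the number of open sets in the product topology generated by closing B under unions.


Basis B = {∅ × ∅, {j} × {50}, {k} × {50}, {j} × {50, 51}, {j, k} × {50}, {k} × {50, 51}, {j} × {50, 51, 52}, {k} × {50, 51, 52}, {j, k} × {50, 51}, {j, k} × {50, 51, 52}}; |τ_{X×Y}| = 16.

Enumerate products U × V with U ∈ τ_X, V ∈ τ_Y (deduplicated):
  ∅ × ∅ = {} (∅)
  {j} × {50} = {(j,50)}
  {k} × {50} = {(k,50)}
  {j} × {50, 51} = {(j,50), (j,51)}
  {j, k} × {50} = {(j,50), (k,50)}
  {k} × {50, 51} = {(k,50), (k,51)}
  {j} × {50, 51, 52} = {(j,50), (j,51), (j,52)}
  {k} × {50, 51, 52} = {(k,50), (k,51), (k,52)}
  {j, k} × {50, 51} = {(j,50), (j,51), (k,50), (k,51)}
  {j, k} × {50, 51, 52} = {(j,50), (j,51), (j,52), (k,50), (k,51), (k,52)}
These 10 distinct sets form the basis B.
Close under arbitrary unions to get τ_{X×Y}; counting gives |τ_{X×Y}| = 16.


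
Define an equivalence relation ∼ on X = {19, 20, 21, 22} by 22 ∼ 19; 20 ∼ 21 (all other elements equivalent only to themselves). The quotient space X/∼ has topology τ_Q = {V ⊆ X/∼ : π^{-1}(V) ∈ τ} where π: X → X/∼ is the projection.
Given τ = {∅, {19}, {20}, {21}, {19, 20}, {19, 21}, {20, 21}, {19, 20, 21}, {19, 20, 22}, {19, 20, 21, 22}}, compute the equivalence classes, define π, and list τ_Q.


X/∼ = {[19=22], [20=21]}; |τ_Q| = 3.

Equivalence classes: [19=22], [20=21].
Quotient map π: X → X/∼ sends 19 ↦ [19=22], 20 ↦ [20=21], 21 ↦ [20=21], 22 ↦ [19=22].
For each subset V ⊆ X/∼, compute π^{-1}(V) ⊆ X and check whether π^{-1}(V) ∈ τ. V is open in τ_Q iff π^{-1}(V) ∈ τ.
  V = {}: π^{-1}(V) = ∅ ∈ τ ✓.
  V = {[19=22]}: π^{-1}(V) = {19, 22} ∉ τ ✗.
  V = {[20=21]}: π^{-1}(V) = {20, 21} ∈ τ ✓.
  V = {[19=22], [20=21]}: π^{-1}(V) = {19, 20, 21, 22} ∈ τ ✓.
Open sets in the quotient: τ_Q = {{}, {[20=21]}, {[19=22], [20=21]}} (3 elements).


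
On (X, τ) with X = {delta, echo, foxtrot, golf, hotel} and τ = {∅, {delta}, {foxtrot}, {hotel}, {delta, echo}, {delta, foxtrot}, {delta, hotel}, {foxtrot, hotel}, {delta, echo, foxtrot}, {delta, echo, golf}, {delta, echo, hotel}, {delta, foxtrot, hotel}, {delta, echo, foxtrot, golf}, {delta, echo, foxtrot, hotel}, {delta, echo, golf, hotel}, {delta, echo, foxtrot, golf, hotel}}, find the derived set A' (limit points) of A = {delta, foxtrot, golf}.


A' = {echo, golf}

For each x ∈ X, list the open sets U ∈ τ with x ∈ U, then check whether U ∩ (A ∖ {x}) ≠ ∅ for every such U.
  x = delta: open {delta} ∋ x has {delta} ∩ (A ∖ {delta}) = ∅, so x is NOT a limit point.
  x = echo: opens ∋ x are {delta, echo}, {delta, echo, foxtrot}, {delta, echo, golf}, {delta, echo, hotel}, {delta, echo, foxtrot, golf}, {delta, echo, foxtrot, hotel}, {delta, echo, golf, hotel}, {delta, echo, foxtrot, golf, hotel}; each meets A ∖ {echo}, so x IS a limit point.
  x = foxtrot: open {foxtrot} ∋ x has {foxtrot} ∩ (A ∖ {foxtrot}) = ∅, so x is NOT a limit point.
  x = golf: opens ∋ x are {delta, echo, golf}, {delta, echo, foxtrot, golf}, {delta, echo, golf, hotel}, {delta, echo, foxtrot, golf, hotel}; each meets A ∖ {golf}, so x IS a limit point.
  x = hotel: open {hotel} ∋ x has {hotel} ∩ (A ∖ {hotel}) = ∅, so x is NOT a limit point.
Collecting: A' = {echo, golf}.


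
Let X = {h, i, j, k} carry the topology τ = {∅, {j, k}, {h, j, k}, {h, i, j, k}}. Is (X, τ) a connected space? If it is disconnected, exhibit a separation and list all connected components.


(X, τ) is connected.

Find clopen sets (U ∈ τ with X ∖ U ∈ τ):
  U = ∅, X ∖ U = {h, i, j, k} — both open, so U is clopen.
  U = {h, i, j, k}, X ∖ U = ∅ — both open, so U is clopen.
Only trivial clopens (∅ and X) exist, so (X, τ) is connected.
Compute connected components by grouping points that agree on all clopens:
  component: {h, i, j, k}


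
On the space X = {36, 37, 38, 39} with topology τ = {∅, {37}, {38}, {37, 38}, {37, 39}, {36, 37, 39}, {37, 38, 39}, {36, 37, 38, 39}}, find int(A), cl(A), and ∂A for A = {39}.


int(A) = ∅, cl(A) = {36, 39}, ∂A = {36, 39}.

Closed sets in (X, τ) are complements of opens:
  closed(X, τ) = {∅, {36}, {38}, {36, 38}, {36, 39}, {36, 37, 39}, {36, 38, 39}, {36, 37, 38, 39}}.
int(A) = ⋃ {U ∈ τ : U ⊆ A}. Opens contained in A: ∅.
Taking the union of these: int(A) = ∅.
cl(A) = ⋂ {C closed : A ⊆ C}. Closed sets containing A: {36, 39}, {36, 37, 39}, {36, 38, 39}, {36, 37, 38, 39}.
Intersecting these: cl(A) = {36, 39}.
∂A = cl(A) ∖ int(A) = {36, 39} ∖ ∅ = {36, 39}.


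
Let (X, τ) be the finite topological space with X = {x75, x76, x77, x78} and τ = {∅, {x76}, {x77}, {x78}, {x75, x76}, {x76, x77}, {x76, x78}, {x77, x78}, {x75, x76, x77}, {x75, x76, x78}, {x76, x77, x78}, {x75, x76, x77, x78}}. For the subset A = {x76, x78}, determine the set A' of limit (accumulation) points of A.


A' = {x75}

For each x ∈ X, list the open sets U ∈ τ with x ∈ U, then check whether U ∩ (A ∖ {x}) ≠ ∅ for every such U.
  x = x75: opens ∋ x are {x75, x76}, {x75, x76, x77}, {x75, x76, x78}, {x75, x76, x77, x78}; each meets A ∖ {x75}, so x IS a limit point.
  x = x76: open {x76} ∋ x has {x76} ∩ (A ∖ {x76}) = ∅, so x is NOT a limit point.
  x = x77: open {x77} ∋ x has {x77} ∩ (A ∖ {x77}) = ∅, so x is NOT a limit point.
  x = x78: open {x78} ∋ x has {x78} ∩ (A ∖ {x78}) = ∅, so x is NOT a limit point.
Collecting: A' = {x75}.


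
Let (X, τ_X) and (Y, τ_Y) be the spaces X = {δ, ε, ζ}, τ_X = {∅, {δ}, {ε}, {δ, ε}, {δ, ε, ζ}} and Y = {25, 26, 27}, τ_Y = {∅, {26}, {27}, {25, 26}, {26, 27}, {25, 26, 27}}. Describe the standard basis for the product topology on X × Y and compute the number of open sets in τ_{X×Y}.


Basis B = {∅ × ∅, {δ} × {26}, {δ} × {27}, {ε} × {26}, {ε} × {27}, {δ} × {25, 26}, {δ} × {26, 27}, {δ, ε} × {26}, {δ, ε} × {27}, {ε} × {25, 26}, {ε} × {26, 27}, {δ} × {25, 26, 27}, {δ, ε, ζ} × {26}, {δ, ε, ζ} × {27}, {ε} × {25, 26, 27}, {δ, ε} × {25, 26}, {δ, ε} × {26, 27}, {δ, ε} × {25, 26, 27}, {δ, ε, ζ} × {25, 26}, {δ, ε, ζ} × {26, 27}, {δ, ε, ζ} × {25, 26, 27}}; |τ_{X×Y}| = 70.

Enumerate products U × V with U ∈ τ_X, V ∈ τ_Y (deduplicated):
  ∅ × ∅ = {} (∅)
  {δ} × {26} = {(δ,26)}
  {δ} × {27} = {(δ,27)}
  {ε} × {26} = {(ε,26)}
  {ε} × {27} = {(ε,27)}
  {δ} × {25, 26} = {(δ,25), (δ,26)}
  {δ} × {26, 27} = {(δ,26), (δ,27)}
  {δ, ε} × {26} = {(δ,26), (ε,26)}
  {δ, ε} × {27} = {(δ,27), (ε,27)}
  {ε} × {25, 26} = {(ε,25), (ε,26)}
  {ε} × {26, 27} = {(ε,26), (ε,27)}
  {δ} × {25, 26, 27} = {(δ,25), (δ,26), (δ,27)}
  {δ, ε, ζ} × {26} = {(δ,26), (ε,26), (ζ,26)}
  {δ, ε, ζ} × {27} = {(δ,27), (ε,27), (ζ,27)}
  {ε} × {25, 26, 27} = {(ε,25), (ε,26), (ε,27)}
  {δ, ε} × {25, 26} = {(δ,25), (δ,26), (ε,25), (ε,26)}
  {δ, ε} × {26, 27} = {(δ,26), (δ,27), (ε,26), (ε,27)}
  {δ, ε} × {25, 26, 27} = {(δ,25), (δ,26), (δ,27), (ε,25), (ε,26), (ε,27)}
  {δ, ε, ζ} × {25, 26} = {(δ,25), (δ,26), (ε,25), (ε,26), (ζ,25), (ζ,26)}
  {δ, ε, ζ} × {26, 27} = {(δ,26), (δ,27), (ε,26), (ε,27), (ζ,26), (ζ,27)}
  {δ, ε, ζ} × {25, 26, 27} = {(δ,25), (δ,26), (δ,27), (ε,25), (ε,26), (ε,27), (ζ,25), (ζ,26), (ζ,27)}
These 21 distinct sets form the basis B.
Close under arbitrary unions to get τ_{X×Y}; counting gives |τ_{X×Y}| = 70.


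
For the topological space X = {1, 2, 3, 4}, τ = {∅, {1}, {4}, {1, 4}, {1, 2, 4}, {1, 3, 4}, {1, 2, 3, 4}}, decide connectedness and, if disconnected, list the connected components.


(X, τ) is connected.

Find clopen sets (U ∈ τ with X ∖ U ∈ τ):
  U = ∅, X ∖ U = {1, 2, 3, 4} — both open, so U is clopen.
  U = {1, 2, 3, 4}, X ∖ U = ∅ — both open, so U is clopen.
Only trivial clopens (∅ and X) exist, so (X, τ) is connected.
Compute connected components by grouping points that agree on all clopens:
  component: {1, 2, 3, 4}


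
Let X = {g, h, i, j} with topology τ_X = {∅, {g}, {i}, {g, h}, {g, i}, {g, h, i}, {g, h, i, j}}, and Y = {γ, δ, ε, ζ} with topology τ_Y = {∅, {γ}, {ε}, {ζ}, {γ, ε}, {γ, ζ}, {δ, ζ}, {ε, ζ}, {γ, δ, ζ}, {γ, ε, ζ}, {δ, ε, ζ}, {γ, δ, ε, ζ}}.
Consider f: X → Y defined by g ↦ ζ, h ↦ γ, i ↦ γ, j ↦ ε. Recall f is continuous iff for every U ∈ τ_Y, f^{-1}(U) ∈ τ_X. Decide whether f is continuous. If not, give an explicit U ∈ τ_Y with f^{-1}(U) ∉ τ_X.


f is NOT continuous.

Compute f^{-1}(U) for each U ∈ τ_Y:
  U = ∅: f^{-1}(U) = ∅ ∈ τ_X ✓.
  U = {γ}: f^{-1}(U) = {h, i} ∉ τ_X ✗.
  U = {ε}: f^{-1}(U) = {j} ∉ τ_X ✗.
  U = {ζ}: f^{-1}(U) = {g} ∈ τ_X ✓.
  U = {γ, ε}: f^{-1}(U) = {h, i, j} ∉ τ_X ✗.
  U = {γ, ζ}: f^{-1}(U) = {g, h, i} ∈ τ_X ✓.
  U = {δ, ζ}: f^{-1}(U) = {g} ∈ τ_X ✓.
  U = {ε, ζ}: f^{-1}(U) = {g, j} ∉ τ_X ✗.
  U = {γ, δ, ζ}: f^{-1}(U) = {g, h, i} ∈ τ_X ✓.
  U = {γ, ε, ζ}: f^{-1}(U) = {g, h, i, j} ∈ τ_X ✓.
  U = {δ, ε, ζ}: f^{-1}(U) = {g, j} ∉ τ_X ✗.
  U = {γ, δ, ε, ζ}: f^{-1}(U) = {g, h, i, j} ∈ τ_X ✓.
Found U = {γ} with f^{-1}(U) = {h, i} not in τ_X. Therefore f is NOT continuous.


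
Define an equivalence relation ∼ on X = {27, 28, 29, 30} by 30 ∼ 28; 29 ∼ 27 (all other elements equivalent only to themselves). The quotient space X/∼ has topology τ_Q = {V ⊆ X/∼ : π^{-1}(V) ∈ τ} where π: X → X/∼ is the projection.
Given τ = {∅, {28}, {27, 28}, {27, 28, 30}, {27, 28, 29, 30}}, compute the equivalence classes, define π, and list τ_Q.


X/∼ = {[27=29], [28=30]}; |τ_Q| = 2.

Equivalence classes: [27=29], [28=30].
Quotient map π: X → X/∼ sends 27 ↦ [27=29], 28 ↦ [28=30], 29 ↦ [27=29], 30 ↦ [28=30].
For each subset V ⊆ X/∼, compute π^{-1}(V) ⊆ X and check whether π^{-1}(V) ∈ τ. V is open in τ_Q iff π^{-1}(V) ∈ τ.
  V = {}: π^{-1}(V) = ∅ ∈ τ ✓.
  V = {[27=29]}: π^{-1}(V) = {27, 29} ∉ τ ✗.
  V = {[28=30]}: π^{-1}(V) = {28, 30} ∉ τ ✗.
  V = {[27=29], [28=30]}: π^{-1}(V) = {27, 28, 29, 30} ∈ τ ✓.
Open sets in the quotient: τ_Q = {{}, {[27=29], [28=30]}} (2 elements).


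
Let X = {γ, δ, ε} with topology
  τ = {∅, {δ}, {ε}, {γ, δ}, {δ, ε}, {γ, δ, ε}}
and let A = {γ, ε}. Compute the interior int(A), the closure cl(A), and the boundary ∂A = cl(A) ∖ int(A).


int(A) = {ε}, cl(A) = {γ, ε}, ∂A = {γ}.

Closed sets in (X, τ) are complements of opens:
  closed(X, τ) = {∅, {γ}, {ε}, {γ, δ}, {γ, ε}, {γ, δ, ε}}.
int(A) = ⋃ {U ∈ τ : U ⊆ A}. Opens contained in A: ∅, {ε}.
Taking the union of these: int(A) = {ε}.
cl(A) = ⋂ {C closed : A ⊆ C}. Closed sets containing A: {γ, ε}, {γ, δ, ε}.
Intersecting these: cl(A) = {γ, ε}.
∂A = cl(A) ∖ int(A) = {γ, ε} ∖ {ε} = {γ}.


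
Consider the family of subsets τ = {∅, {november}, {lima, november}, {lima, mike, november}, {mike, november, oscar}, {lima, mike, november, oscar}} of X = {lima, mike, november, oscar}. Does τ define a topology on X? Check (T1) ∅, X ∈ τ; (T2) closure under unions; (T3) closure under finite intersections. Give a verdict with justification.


τ is NOT a topology on X.

Axiom (T1): ∅ ∈ τ? Yes; X ∈ τ? Yes.
Axiom (T2/T3): check pairwise unions and intersections of members of τ.
Counterexample for (T3): {lima, mike, november} ∩ {mike, november, oscar} = {mike, november} ∉ τ. Therefore τ is NOT a topology.


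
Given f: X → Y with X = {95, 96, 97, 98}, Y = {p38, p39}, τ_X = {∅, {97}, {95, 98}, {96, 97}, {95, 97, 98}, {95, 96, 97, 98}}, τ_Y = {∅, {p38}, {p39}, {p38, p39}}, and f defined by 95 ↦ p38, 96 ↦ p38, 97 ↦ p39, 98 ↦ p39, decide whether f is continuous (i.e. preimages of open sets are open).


f is NOT continuous.

Compute f^{-1}(U) for each U ∈ τ_Y:
  U = ∅: f^{-1}(U) = ∅ ∈ τ_X ✓.
  U = {p38}: f^{-1}(U) = {95, 96} ∉ τ_X ✗.
  U = {p39}: f^{-1}(U) = {97, 98} ∉ τ_X ✗.
  U = {p38, p39}: f^{-1}(U) = {95, 96, 97, 98} ∈ τ_X ✓.
Found U = {p38} with f^{-1}(U) = {95, 96} not in τ_X. Therefore f is NOT continuous.


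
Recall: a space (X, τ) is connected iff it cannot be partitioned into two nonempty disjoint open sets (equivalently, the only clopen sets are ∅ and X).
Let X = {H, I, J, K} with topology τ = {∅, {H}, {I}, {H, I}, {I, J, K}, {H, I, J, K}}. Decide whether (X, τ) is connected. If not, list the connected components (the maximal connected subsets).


(X, τ) is disconnected; components = [{H}, {I, J, K}].

Find clopen sets (U ∈ τ with X ∖ U ∈ τ):
  U = ∅, X ∖ U = {H, I, J, K} — both open, so U is clopen.
  U = {H}, X ∖ U = {I, J, K} — both open, so U is clopen.
  U = {I, J, K}, X ∖ U = {H} — both open, so U is clopen.
  U = {H, I, J, K}, X ∖ U = ∅ — both open, so U is clopen.
Nontrivial clopen(s) exist: e.g. {I, J, K}. So (X, τ) is disconnected.
Compute connected components by grouping points that agree on all clopens:
  component: {H}
  component: {I, J, K}


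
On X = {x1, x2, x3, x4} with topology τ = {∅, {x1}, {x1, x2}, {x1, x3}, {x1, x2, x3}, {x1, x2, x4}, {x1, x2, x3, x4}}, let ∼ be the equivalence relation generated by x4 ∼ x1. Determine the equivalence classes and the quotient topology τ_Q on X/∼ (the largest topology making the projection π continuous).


X/∼ = {[x1=x4], [x2], [x3]}; |τ_Q| = 3.

Equivalence classes: [x1=x4], [x2], [x3].
Quotient map π: X → X/∼ sends x1 ↦ [x1=x4], x2 ↦ [x2], x3 ↦ [x3], x4 ↦ [x1=x4].
For each subset V ⊆ X/∼, compute π^{-1}(V) ⊆ X and check whether π^{-1}(V) ∈ τ. V is open in τ_Q iff π^{-1}(V) ∈ τ.
  V = {}: π^{-1}(V) = ∅ ∈ τ ✓.
  V = {[x1=x4]}: π^{-1}(V) = {x1, x4} ∉ τ ✗.
  V = {[x2]}: π^{-1}(V) = {x2} ∉ τ ✗.
  V = {[x1=x4], [x2]}: π^{-1}(V) = {x1, x2, x4} ∈ τ ✓.
  V = {[x3]}: π^{-1}(V) = {x3} ∉ τ ✗.
  V = {[x1=x4], [x3]}: π^{-1}(V) = {x1, x3, x4} ∉ τ ✗.
  V = {[x2], [x3]}: π^{-1}(V) = {x2, x3} ∉ τ ✗.
  V = {[x1=x4], [x2], [x3]}: π^{-1}(V) = {x1, x2, x3, x4} ∈ τ ✓.
Open sets in the quotient: τ_Q = {{}, {[x1=x4], [x2]}, {[x1=x4], [x2], [x3]}} (3 elements).


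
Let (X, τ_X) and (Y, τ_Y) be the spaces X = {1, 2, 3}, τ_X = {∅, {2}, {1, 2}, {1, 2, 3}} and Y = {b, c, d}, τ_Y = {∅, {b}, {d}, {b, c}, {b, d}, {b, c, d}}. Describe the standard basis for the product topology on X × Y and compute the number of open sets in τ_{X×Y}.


Basis B = {∅ × ∅, {2} × {b}, {2} × {d}, {1, 2} × {b}, {1, 2} × {d}, {2} × {b, c}, {2} × {b, d}, {1, 2, 3} × {b}, {1, 2, 3} × {d}, {2} × {b, c, d}, {1, 2} × {b, c}, {1, 2} × {b, d}, {1, 2} × {b, c, d}, {1, 2, 3} × {b, c}, {1, 2, 3} × {b, d}, {1, 2, 3} × {b, c, d}}; |τ_{X×Y}| = 40.

Enumerate products U × V with U ∈ τ_X, V ∈ τ_Y (deduplicated):
  ∅ × ∅ = {} (∅)
  {2} × {b} = {(2,b)}
  {2} × {d} = {(2,d)}
  {1, 2} × {b} = {(1,b), (2,b)}
  {1, 2} × {d} = {(1,d), (2,d)}
  {2} × {b, c} = {(2,b), (2,c)}
  {2} × {b, d} = {(2,b), (2,d)}
  {1, 2, 3} × {b} = {(1,b), (2,b), (3,b)}
  {1, 2, 3} × {d} = {(1,d), (2,d), (3,d)}
  {2} × {b, c, d} = {(2,b), (2,c), (2,d)}
  {1, 2} × {b, c} = {(1,b), (1,c), (2,b), (2,c)}
  {1, 2} × {b, d} = {(1,b), (1,d), (2,b), (2,d)}
  {1, 2} × {b, c, d} = {(1,b), (1,c), (1,d), (2,b), (2,c), (2,d)}
  {1, 2, 3} × {b, c} = {(1,b), (1,c), (2,b), (2,c), (3,b), (3,c)}
  {1, 2, 3} × {b, d} = {(1,b), (1,d), (2,b), (2,d), (3,b), (3,d)}
  {1, 2, 3} × {b, c, d} = {(1,b), (1,c), (1,d), (2,b), (2,c), (2,d), (3,b), (3,c), (3,d)}
These 16 distinct sets form the basis B.
Close under arbitrary unions to get τ_{X×Y}; counting gives |τ_{X×Y}| = 40.


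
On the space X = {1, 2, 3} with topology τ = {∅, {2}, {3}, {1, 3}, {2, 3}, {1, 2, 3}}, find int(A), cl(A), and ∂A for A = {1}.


int(A) = ∅, cl(A) = {1}, ∂A = {1}.

Closed sets in (X, τ) are complements of opens:
  closed(X, τ) = {∅, {1}, {2}, {1, 2}, {1, 3}, {1, 2, 3}}.
int(A) = ⋃ {U ∈ τ : U ⊆ A}. Opens contained in A: ∅.
Taking the union of these: int(A) = ∅.
cl(A) = ⋂ {C closed : A ⊆ C}. Closed sets containing A: {1}, {1, 2}, {1, 3}, {1, 2, 3}.
Intersecting these: cl(A) = {1}.
∂A = cl(A) ∖ int(A) = {1} ∖ ∅ = {1}.


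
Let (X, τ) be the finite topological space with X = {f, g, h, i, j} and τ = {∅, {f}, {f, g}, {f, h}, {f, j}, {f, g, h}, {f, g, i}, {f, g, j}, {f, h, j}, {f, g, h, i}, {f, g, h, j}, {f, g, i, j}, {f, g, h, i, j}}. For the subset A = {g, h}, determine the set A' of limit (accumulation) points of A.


A' = {i}

For each x ∈ X, list the open sets U ∈ τ with x ∈ U, then check whether U ∩ (A ∖ {x}) ≠ ∅ for every such U.
  x = f: open {f} ∋ x has {f} ∩ (A ∖ {f}) = ∅, so x is NOT a limit point.
  x = g: open {f, g} ∋ x has {f, g} ∩ (A ∖ {g}) = ∅, so x is NOT a limit point.
  x = h: open {f, h} ∋ x has {f, h} ∩ (A ∖ {h}) = ∅, so x is NOT a limit point.
  x = i: opens ∋ x are {f, g, i}, {f, g, h, i}, {f, g, i, j}, {f, g, h, i, j}; each meets A ∖ {i}, so x IS a limit point.
  x = j: open {f, j} ∋ x has {f, j} ∩ (A ∖ {j}) = ∅, so x is NOT a limit point.
Collecting: A' = {i}.


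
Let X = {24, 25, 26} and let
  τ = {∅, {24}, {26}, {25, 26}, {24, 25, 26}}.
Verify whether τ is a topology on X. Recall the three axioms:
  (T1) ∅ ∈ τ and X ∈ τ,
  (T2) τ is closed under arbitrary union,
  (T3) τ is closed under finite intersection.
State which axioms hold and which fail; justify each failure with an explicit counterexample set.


τ is NOT a topology on X.

Axiom (T1): ∅ ∈ τ? Yes; X ∈ τ? Yes.
Axiom (T2/T3): check pairwise unions and intersections of members of τ.
Counterexample for (T2): {24} ∪ {26} = {24, 26} ∉ τ. Therefore τ is NOT a topology.


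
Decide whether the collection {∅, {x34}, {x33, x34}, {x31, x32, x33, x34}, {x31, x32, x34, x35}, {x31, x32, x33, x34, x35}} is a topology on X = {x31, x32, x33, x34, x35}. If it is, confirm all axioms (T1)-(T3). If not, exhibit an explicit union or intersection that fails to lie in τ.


τ is NOT a topology on X.

Axiom (T1): ∅ ∈ τ? Yes; X ∈ τ? Yes.
Axiom (T2/T3): check pairwise unions and intersections of members of τ.
Counterexample for (T3): {x31, x32, x33, x34} ∩ {x31, x32, x34, x35} = {x31, x32, x34} ∉ τ. Therefore τ is NOT a topology.


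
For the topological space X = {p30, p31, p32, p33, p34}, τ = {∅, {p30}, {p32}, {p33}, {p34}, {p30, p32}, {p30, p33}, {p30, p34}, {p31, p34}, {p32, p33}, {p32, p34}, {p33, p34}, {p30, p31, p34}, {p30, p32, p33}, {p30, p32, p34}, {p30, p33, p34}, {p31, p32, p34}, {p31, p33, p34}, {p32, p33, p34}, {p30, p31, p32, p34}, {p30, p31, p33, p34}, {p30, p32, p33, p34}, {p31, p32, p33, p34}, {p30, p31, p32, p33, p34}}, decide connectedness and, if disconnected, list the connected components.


(X, τ) is disconnected; components = [{p30}, {p32}, {p33}, {p31, p34}].

Find clopen sets (U ∈ τ with X ∖ U ∈ τ):
  U = ∅, X ∖ U = {p30, p31, p32, p33, p34} — both open, so U is clopen.
  U = {p30}, X ∖ U = {p31, p32, p33, p34} — both open, so U is clopen.
  U = {p32}, X ∖ U = {p30, p31, p33, p34} — both open, so U is clopen.
  U = {p33}, X ∖ U = {p30, p31, p32, p34} — both open, so U is clopen.
  U = {p30, p32}, X ∖ U = {p31, p33, p34} — both open, so U is clopen.
  U = {p30, p33}, X ∖ U = {p31, p32, p34} — both open, so U is clopen.
  U = {p31, p34}, X ∖ U = {p30, p32, p33} — both open, so U is clopen.
  U = {p32, p33}, X ∖ U = {p30, p31, p34} — both open, so U is clopen.
  U = {p30, p31, p34}, X ∖ U = {p32, p33} — both open, so U is clopen.
  U = {p30, p32, p33}, X ∖ U = {p31, p34} — both open, so U is clopen.
  U = {p31, p32, p34}, X ∖ U = {p30, p33} — both open, so U is clopen.
  U = {p31, p33, p34}, X ∖ U = {p30, p32} — both open, so U is clopen.
  U = {p30, p31, p32, p34}, X ∖ U = {p33} — both open, so U is clopen.
  U = {p30, p31, p33, p34}, X ∖ U = {p32} — both open, so U is clopen.
  U = {p31, p32, p33, p34}, X ∖ U = {p30} — both open, so U is clopen.
  U = {p30, p31, p32, p33, p34}, X ∖ U = ∅ — both open, so U is clopen.
Nontrivial clopen(s) exist: e.g. {p33}. So (X, τ) is disconnected.
Compute connected components by grouping points that agree on all clopens:
  component: {p30}
  component: {p32}
  component: {p33}
  component: {p31, p34}


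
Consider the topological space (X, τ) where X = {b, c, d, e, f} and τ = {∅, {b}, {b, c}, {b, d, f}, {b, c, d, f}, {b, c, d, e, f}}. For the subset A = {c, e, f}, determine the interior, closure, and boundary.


int(A) = ∅, cl(A) = {c, d, e, f}, ∂A = {c, d, e, f}.

Closed sets in (X, τ) are complements of opens:
  closed(X, τ) = {∅, {e}, {c, e}, {d, e, f}, {c, d, e, f}, {b, c, d, e, f}}.
int(A) = ⋃ {U ∈ τ : U ⊆ A}. Opens contained in A: ∅.
Taking the union of these: int(A) = ∅.
cl(A) = ⋂ {C closed : A ⊆ C}. Closed sets containing A: {c, d, e, f}, {b, c, d, e, f}.
Intersecting these: cl(A) = {c, d, e, f}.
∂A = cl(A) ∖ int(A) = {c, d, e, f} ∖ ∅ = {c, d, e, f}.


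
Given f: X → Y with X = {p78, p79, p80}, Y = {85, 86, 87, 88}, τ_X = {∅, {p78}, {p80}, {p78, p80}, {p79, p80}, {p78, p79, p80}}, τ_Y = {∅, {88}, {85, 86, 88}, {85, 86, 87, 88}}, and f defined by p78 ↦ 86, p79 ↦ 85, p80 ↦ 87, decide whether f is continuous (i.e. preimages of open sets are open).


f is NOT continuous.

Compute f^{-1}(U) for each U ∈ τ_Y:
  U = ∅: f^{-1}(U) = ∅ ∈ τ_X ✓.
  U = {88}: f^{-1}(U) = ∅ ∈ τ_X ✓.
  U = {85, 86, 88}: f^{-1}(U) = {p78, p79} ∉ τ_X ✗.
  U = {85, 86, 87, 88}: f^{-1}(U) = {p78, p79, p80} ∈ τ_X ✓.
Found U = {85, 86, 88} with f^{-1}(U) = {p78, p79} not in τ_X. Therefore f is NOT continuous.


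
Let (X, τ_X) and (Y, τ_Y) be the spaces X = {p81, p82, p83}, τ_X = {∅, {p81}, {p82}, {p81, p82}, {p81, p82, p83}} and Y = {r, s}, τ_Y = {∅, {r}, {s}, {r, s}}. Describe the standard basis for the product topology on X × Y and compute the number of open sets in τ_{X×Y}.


Basis B = {∅ × ∅, {p81} × {r}, {p81} × {s}, {p82} × {r}, {p82} × {s}, {p81} × {r, s}, {p81, p82} × {r}, {p81, p82} × {s}, {p82} × {r, s}, {p81, p82, p83} × {r}, {p81, p82, p83} × {s}, {p81, p82} × {r, s}, {p81, p82, p83} × {r, s}}; |τ_{X×Y}| = 25.

Enumerate products U × V with U ∈ τ_X, V ∈ τ_Y (deduplicated):
  ∅ × ∅ = {} (∅)
  {p81} × {r} = {(p81,r)}
  {p81} × {s} = {(p81,s)}
  {p82} × {r} = {(p82,r)}
  {p82} × {s} = {(p82,s)}
  {p81} × {r, s} = {(p81,r), (p81,s)}
  {p81, p82} × {r} = {(p81,r), (p82,r)}
  {p81, p82} × {s} = {(p81,s), (p82,s)}
  {p82} × {r, s} = {(p82,r), (p82,s)}
  {p81, p82, p83} × {r} = {(p81,r), (p82,r), (p83,r)}
  {p81, p82, p83} × {s} = {(p81,s), (p82,s), (p83,s)}
  {p81, p82} × {r, s} = {(p81,r), (p81,s), (p82,r), (p82,s)}
  {p81, p82, p83} × {r, s} = {(p81,r), (p81,s), (p82,r), (p82,s), (p83,r), (p83,s)}
These 13 distinct sets form the basis B.
Close under arbitrary unions to get τ_{X×Y}; counting gives |τ_{X×Y}| = 25.


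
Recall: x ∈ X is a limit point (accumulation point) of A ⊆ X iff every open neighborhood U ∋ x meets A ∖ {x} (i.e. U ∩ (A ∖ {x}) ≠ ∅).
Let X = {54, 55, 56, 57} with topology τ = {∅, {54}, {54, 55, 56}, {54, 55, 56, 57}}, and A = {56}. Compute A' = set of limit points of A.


A' = {55, 57}

For each x ∈ X, list the open sets U ∈ τ with x ∈ U, then check whether U ∩ (A ∖ {x}) ≠ ∅ for every such U.
  x = 54: open {54} ∋ x has {54} ∩ (A ∖ {54}) = ∅, so x is NOT a limit point.
  x = 55: opens ∋ x are {54, 55, 56}, {54, 55, 56, 57}; each meets A ∖ {55}, so x IS a limit point.
  x = 56: open {54, 55, 56} ∋ x has {54, 55, 56} ∩ (A ∖ {56}) = ∅, so x is NOT a limit point.
  x = 57: opens ∋ x are {54, 55, 56, 57}; each meets A ∖ {57}, so x IS a limit point.
Collecting: A' = {55, 57}.


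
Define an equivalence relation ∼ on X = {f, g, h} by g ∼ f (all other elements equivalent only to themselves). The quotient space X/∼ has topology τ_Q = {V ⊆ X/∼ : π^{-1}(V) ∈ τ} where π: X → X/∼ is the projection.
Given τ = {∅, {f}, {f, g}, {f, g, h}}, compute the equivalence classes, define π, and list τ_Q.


X/∼ = {[f=g], [h]}; |τ_Q| = 3.

Equivalence classes: [f=g], [h].
Quotient map π: X → X/∼ sends f ↦ [f=g], g ↦ [f=g], h ↦ [h].
For each subset V ⊆ X/∼, compute π^{-1}(V) ⊆ X and check whether π^{-1}(V) ∈ τ. V is open in τ_Q iff π^{-1}(V) ∈ τ.
  V = {}: π^{-1}(V) = ∅ ∈ τ ✓.
  V = {[f=g]}: π^{-1}(V) = {f, g} ∈ τ ✓.
  V = {[h]}: π^{-1}(V) = {h} ∉ τ ✗.
  V = {[f=g], [h]}: π^{-1}(V) = {f, g, h} ∈ τ ✓.
Open sets in the quotient: τ_Q = {{}, {[f=g]}, {[f=g], [h]}} (3 elements).


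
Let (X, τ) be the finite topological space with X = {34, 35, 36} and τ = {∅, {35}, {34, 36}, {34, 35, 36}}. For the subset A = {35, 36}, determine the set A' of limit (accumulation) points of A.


A' = {34}

For each x ∈ X, list the open sets U ∈ τ with x ∈ U, then check whether U ∩ (A ∖ {x}) ≠ ∅ for every such U.
  x = 34: opens ∋ x are {34, 36}, {34, 35, 36}; each meets A ∖ {34}, so x IS a limit point.
  x = 35: open {35} ∋ x has {35} ∩ (A ∖ {35}) = ∅, so x is NOT a limit point.
  x = 36: open {34, 36} ∋ x has {34, 36} ∩ (A ∖ {36}) = ∅, so x is NOT a limit point.
Collecting: A' = {34}.


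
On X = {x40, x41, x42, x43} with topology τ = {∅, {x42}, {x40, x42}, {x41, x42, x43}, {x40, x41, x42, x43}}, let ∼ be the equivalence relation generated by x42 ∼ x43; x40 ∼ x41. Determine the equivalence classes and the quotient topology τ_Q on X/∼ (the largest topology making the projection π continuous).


X/∼ = {[x40=x41], [x42=x43]}; |τ_Q| = 2.

Equivalence classes: [x40=x41], [x42=x43].
Quotient map π: X → X/∼ sends x40 ↦ [x40=x41], x41 ↦ [x40=x41], x42 ↦ [x42=x43], x43 ↦ [x42=x43].
For each subset V ⊆ X/∼, compute π^{-1}(V) ⊆ X and check whether π^{-1}(V) ∈ τ. V is open in τ_Q iff π^{-1}(V) ∈ τ.
  V = {}: π^{-1}(V) = ∅ ∈ τ ✓.
  V = {[x40=x41]}: π^{-1}(V) = {x40, x41} ∉ τ ✗.
  V = {[x42=x43]}: π^{-1}(V) = {x42, x43} ∉ τ ✗.
  V = {[x40=x41], [x42=x43]}: π^{-1}(V) = {x40, x41, x42, x43} ∈ τ ✓.
Open sets in the quotient: τ_Q = {{}, {[x40=x41], [x42=x43]}} (2 elements).


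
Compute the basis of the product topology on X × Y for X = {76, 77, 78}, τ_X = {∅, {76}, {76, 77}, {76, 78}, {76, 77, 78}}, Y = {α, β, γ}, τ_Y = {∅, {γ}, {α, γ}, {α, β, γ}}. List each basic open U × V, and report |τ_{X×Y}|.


Basis B = {∅ × ∅, {76} × {γ}, {76} × {α, γ}, {76, 77} × {γ}, {76, 78} × {γ}, {76} × {α, β, γ}, {76, 77, 78} × {γ}, {76, 77} × {α, γ}, {76, 78} × {α, γ}, {76, 77} × {α, β, γ}, {76, 78} × {α, β, γ}, {76, 77, 78} × {α, γ}, {76, 77, 78} × {α, β, γ}}; |τ_{X×Y}| = 30.

Enumerate products U × V with U ∈ τ_X, V ∈ τ_Y (deduplicated):
  ∅ × ∅ = {} (∅)
  {76} × {γ} = {(76,γ)}
  {76} × {α, γ} = {(76,α), (76,γ)}
  {76, 77} × {γ} = {(76,γ), (77,γ)}
  {76, 78} × {γ} = {(76,γ), (78,γ)}
  {76} × {α, β, γ} = {(76,α), (76,β), (76,γ)}
  {76, 77, 78} × {γ} = {(76,γ), (77,γ), (78,γ)}
  {76, 77} × {α, γ} = {(76,α), (76,γ), (77,α), (77,γ)}
  {76, 78} × {α, γ} = {(76,α), (76,γ), (78,α), (78,γ)}
  {76, 77} × {α, β, γ} = {(76,α), (76,β), (76,γ), (77,α), (77,β), (77,γ)}
  {76, 78} × {α, β, γ} = {(76,α), (76,β), (76,γ), (78,α), (78,β), (78,γ)}
  {76, 77, 78} × {α, γ} = {(76,α), (76,γ), (77,α), (77,γ), (78,α), (78,γ)}
  {76, 77, 78} × {α, β, γ} = {(76,α), (76,β), (76,γ), (77,α), (77,β), (77,γ), (78,α), (78,β), (78,γ)}
These 13 distinct sets form the basis B.
Close under arbitrary unions to get τ_{X×Y}; counting gives |τ_{X×Y}| = 30.


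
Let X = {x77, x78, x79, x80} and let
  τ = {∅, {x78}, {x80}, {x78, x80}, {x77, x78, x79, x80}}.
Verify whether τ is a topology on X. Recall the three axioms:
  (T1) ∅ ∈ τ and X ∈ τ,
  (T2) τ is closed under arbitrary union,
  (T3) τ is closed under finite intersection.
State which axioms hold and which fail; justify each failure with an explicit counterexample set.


τ IS a topology on X.

Axiom (T1): ∅ ∈ τ? Yes; X ∈ τ? Yes.
Axiom (T2/T3): check pairwise unions and intersections of members of τ.
All pairwise intersections and unions checked — each lies in τ. Therefore τ satisfies (T1), (T2), (T3): it IS a topology on X.


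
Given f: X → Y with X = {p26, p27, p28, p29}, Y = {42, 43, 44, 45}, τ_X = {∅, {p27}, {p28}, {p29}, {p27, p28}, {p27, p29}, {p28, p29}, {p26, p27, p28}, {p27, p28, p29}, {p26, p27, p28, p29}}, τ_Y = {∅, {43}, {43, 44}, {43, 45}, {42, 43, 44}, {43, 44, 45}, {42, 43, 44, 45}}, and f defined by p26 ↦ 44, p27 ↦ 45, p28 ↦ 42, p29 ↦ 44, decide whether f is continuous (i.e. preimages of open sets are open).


f is NOT continuous.

Compute f^{-1}(U) for each U ∈ τ_Y:
  U = ∅: f^{-1}(U) = ∅ ∈ τ_X ✓.
  U = {43}: f^{-1}(U) = ∅ ∈ τ_X ✓.
  U = {43, 44}: f^{-1}(U) = {p26, p29} ∉ τ_X ✗.
  U = {43, 45}: f^{-1}(U) = {p27} ∈ τ_X ✓.
  U = {42, 43, 44}: f^{-1}(U) = {p26, p28, p29} ∉ τ_X ✗.
  U = {43, 44, 45}: f^{-1}(U) = {p26, p27, p29} ∉ τ_X ✗.
  U = {42, 43, 44, 45}: f^{-1}(U) = {p26, p27, p28, p29} ∈ τ_X ✓.
Found U = {43, 44} with f^{-1}(U) = {p26, p29} not in τ_X. Therefore f is NOT continuous.


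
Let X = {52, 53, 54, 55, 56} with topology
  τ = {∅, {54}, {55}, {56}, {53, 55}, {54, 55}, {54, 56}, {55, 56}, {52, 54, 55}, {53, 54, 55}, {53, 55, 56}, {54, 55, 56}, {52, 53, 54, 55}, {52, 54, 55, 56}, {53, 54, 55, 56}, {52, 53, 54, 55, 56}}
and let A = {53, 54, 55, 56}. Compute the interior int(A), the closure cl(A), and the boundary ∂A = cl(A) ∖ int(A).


int(A) = {53, 54, 55, 56}, cl(A) = {52, 53, 54, 55, 56}, ∂A = {52}.

Closed sets in (X, τ) are complements of opens:
  closed(X, τ) = {∅, {52}, {53}, {56}, {52, 53}, {52, 54}, {52, 56}, {53, 56}, {52, 53, 54}, {52, 53, 55}, {52, 53, 56}, {52, 54, 56}, {52, 53, 54, 55}, {52, 53, 54, 56}, {52, 53, 55, 56}, {52, 53, 54, 55, 56}}.
int(A) = ⋃ {U ∈ τ : U ⊆ A}. Opens contained in A: ∅, {54}, {55}, {56}, {53, 55}, {54, 55}, {54, 56}, {55, 56}, {53, 54, 55}, {53, 55, 56}, {54, 55, 56}, {53, 54, 55, 56}.
Taking the union of these: int(A) = {53, 54, 55, 56}.
cl(A) = ⋂ {C closed : A ⊆ C}. Closed sets containing A: {52, 53, 54, 55, 56}.
Intersecting these: cl(A) = {52, 53, 54, 55, 56}.
∂A = cl(A) ∖ int(A) = {52, 53, 54, 55, 56} ∖ {53, 54, 55, 56} = {52}.


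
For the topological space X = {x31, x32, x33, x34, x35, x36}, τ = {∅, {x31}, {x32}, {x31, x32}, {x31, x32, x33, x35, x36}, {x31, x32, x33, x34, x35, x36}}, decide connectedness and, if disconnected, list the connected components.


(X, τ) is connected.

Find clopen sets (U ∈ τ with X ∖ U ∈ τ):
  U = ∅, X ∖ U = {x31, x32, x33, x34, x35, x36} — both open, so U is clopen.
  U = {x31, x32, x33, x34, x35, x36}, X ∖ U = ∅ — both open, so U is clopen.
Only trivial clopens (∅ and X) exist, so (X, τ) is connected.
Compute connected components by grouping points that agree on all clopens:
  component: {x31, x32, x33, x34, x35, x36}


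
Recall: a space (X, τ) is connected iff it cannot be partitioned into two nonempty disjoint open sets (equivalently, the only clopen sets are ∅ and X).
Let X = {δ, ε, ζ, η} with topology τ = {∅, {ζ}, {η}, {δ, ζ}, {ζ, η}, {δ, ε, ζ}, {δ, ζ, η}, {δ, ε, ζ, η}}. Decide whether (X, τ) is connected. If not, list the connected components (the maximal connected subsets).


(X, τ) is disconnected; components = [{η}, {δ, ε, ζ}].

Find clopen sets (U ∈ τ with X ∖ U ∈ τ):
  U = ∅, X ∖ U = {δ, ε, ζ, η} — both open, so U is clopen.
  U = {η}, X ∖ U = {δ, ε, ζ} — both open, so U is clopen.
  U = {δ, ε, ζ}, X ∖ U = {η} — both open, so U is clopen.
  U = {δ, ε, ζ, η}, X ∖ U = ∅ — both open, so U is clopen.
Nontrivial clopen(s) exist: e.g. {δ, ε, ζ}. So (X, τ) is disconnected.
Compute connected components by grouping points that agree on all clopens:
  component: {η}
  component: {δ, ε, ζ}


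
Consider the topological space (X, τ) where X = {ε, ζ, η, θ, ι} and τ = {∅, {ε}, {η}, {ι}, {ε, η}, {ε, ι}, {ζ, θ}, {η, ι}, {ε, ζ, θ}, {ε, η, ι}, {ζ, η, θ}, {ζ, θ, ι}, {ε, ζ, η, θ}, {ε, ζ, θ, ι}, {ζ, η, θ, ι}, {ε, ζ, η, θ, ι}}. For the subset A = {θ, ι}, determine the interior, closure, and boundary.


int(A) = {ι}, cl(A) = {ζ, θ, ι}, ∂A = {ζ, θ}.

Closed sets in (X, τ) are complements of opens:
  closed(X, τ) = {∅, {ε}, {η}, {ι}, {ε, η}, {ε, ι}, {ζ, θ}, {η, ι}, {ε, ζ, θ}, {ε, η, ι}, {ζ, η, θ}, {ζ, θ, ι}, {ε, ζ, η, θ}, {ε, ζ, θ, ι}, {ζ, η, θ, ι}, {ε, ζ, η, θ, ι}}.
int(A) = ⋃ {U ∈ τ : U ⊆ A}. Opens contained in A: ∅, {ι}.
Taking the union of these: int(A) = {ι}.
cl(A) = ⋂ {C closed : A ⊆ C}. Closed sets containing A: {ζ, θ, ι}, {ε, ζ, θ, ι}, {ζ, η, θ, ι}, {ε, ζ, η, θ, ι}.
Intersecting these: cl(A) = {ζ, θ, ι}.
∂A = cl(A) ∖ int(A) = {ζ, θ, ι} ∖ {ι} = {ζ, θ}.


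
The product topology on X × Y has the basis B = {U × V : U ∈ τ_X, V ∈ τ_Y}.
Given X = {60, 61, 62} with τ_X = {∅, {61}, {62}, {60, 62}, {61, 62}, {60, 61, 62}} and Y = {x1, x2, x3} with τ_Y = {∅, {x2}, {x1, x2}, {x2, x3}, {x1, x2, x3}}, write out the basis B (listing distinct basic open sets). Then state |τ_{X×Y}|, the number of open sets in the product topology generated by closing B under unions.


Basis B = {∅ × ∅, {61} × {x2}, {62} × {x2}, {60, 62} × {x2}, {61} × {x1, x2}, {61} × {x2, x3}, {61, 62} × {x2}, {62} × {x1, x2}, {62} × {x2, x3}, {60, 61, 62} × {x2}, {61} × {x1, x2, x3}, {62} × {x1, x2, x3}, {60, 62} × {x1, x2}, {60, 62} × {x2, x3}, {61, 62} × {x1, x2}, {61, 62} × {x2, x3}, {60, 62} × {x1, x2, x3}, {60, 61, 62} × {x1, x2}, {60, 61, 62} × {x2, x3}, {61, 62} × {x1, x2, x3}, {60, 61, 62} × {x1, x2, x3}}; |τ_{X×Y}| = 70.

Enumerate products U × V with U ∈ τ_X, V ∈ τ_Y (deduplicated):
  ∅ × ∅ = {} (∅)
  {61} × {x2} = {(61,x2)}
  {62} × {x2} = {(62,x2)}
  {60, 62} × {x2} = {(60,x2), (62,x2)}
  {61} × {x1, x2} = {(61,x1), (61,x2)}
  {61} × {x2, x3} = {(61,x2), (61,x3)}
  {61, 62} × {x2} = {(61,x2), (62,x2)}
  {62} × {x1, x2} = {(62,x1), (62,x2)}
  {62} × {x2, x3} = {(62,x2), (62,x3)}
  {60, 61, 62} × {x2} = {(60,x2), (61,x2), (62,x2)}
  {61} × {x1, x2, x3} = {(61,x1), (61,x2), (61,x3)}
  {62} × {x1, x2, x3} = {(62,x1), (62,x2), (62,x3)}
  {60, 62} × {x1, x2} = {(60,x1), (60,x2), (62,x1), (62,x2)}
  {60, 62} × {x2, x3} = {(60,x2), (60,x3), (62,x2), (62,x3)}
  {61, 62} × {x1, x2} = {(61,x1), (61,x2), (62,x1), (62,x2)}
  {61, 62} × {x2, x3} = {(61,x2), (61,x3), (62,x2), (62,x3)}
  {60, 62} × {x1, x2, x3} = {(60,x1), (60,x2), (60,x3), (62,x1), (62,x2), (62,x3)}
  {60, 61, 62} × {x1, x2} = {(60,x1), (60,x2), (61,x1), (61,x2), (62,x1), (62,x2)}
  {60, 61, 62} × {x2, x3} = {(60,x2), (60,x3), (61,x2), (61,x3), (62,x2), (62,x3)}
  {61, 62} × {x1, x2, x3} = {(61,x1), (61,x2), (61,x3), (62,x1), (62,x2), (62,x3)}
  {60, 61, 62} × {x1, x2, x3} = {(60,x1), (60,x2), (60,x3), (61,x1), (61,x2), (61,x3), (62,x1), (62,x2), (62,x3)}
These 21 distinct sets form the basis B.
Close under arbitrary unions to get τ_{X×Y}; counting gives |τ_{X×Y}| = 70.


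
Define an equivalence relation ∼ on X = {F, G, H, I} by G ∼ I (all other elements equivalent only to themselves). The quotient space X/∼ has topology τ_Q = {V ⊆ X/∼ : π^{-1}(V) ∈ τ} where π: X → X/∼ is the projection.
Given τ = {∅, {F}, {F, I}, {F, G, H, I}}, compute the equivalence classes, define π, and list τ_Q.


X/∼ = {[F], [G=I], [H]}; |τ_Q| = 3.

Equivalence classes: [F], [G=I], [H].
Quotient map π: X → X/∼ sends F ↦ [F], G ↦ [G=I], H ↦ [H], I ↦ [G=I].
For each subset V ⊆ X/∼, compute π^{-1}(V) ⊆ X and check whether π^{-1}(V) ∈ τ. V is open in τ_Q iff π^{-1}(V) ∈ τ.
  V = {}: π^{-1}(V) = ∅ ∈ τ ✓.
  V = {[F]}: π^{-1}(V) = {F} ∈ τ ✓.
  V = {[G=I]}: π^{-1}(V) = {G, I} ∉ τ ✗.
  V = {[F], [G=I]}: π^{-1}(V) = {F, G, I} ∉ τ ✗.
  V = {[H]}: π^{-1}(V) = {H} ∉ τ ✗.
  V = {[F], [H]}: π^{-1}(V) = {F, H} ∉ τ ✗.
  V = {[G=I], [H]}: π^{-1}(V) = {G, H, I} ∉ τ ✗.
  V = {[F], [G=I], [H]}: π^{-1}(V) = {F, G, H, I} ∈ τ ✓.
Open sets in the quotient: τ_Q = {{}, {[F]}, {[F], [G=I], [H]}} (3 elements).
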